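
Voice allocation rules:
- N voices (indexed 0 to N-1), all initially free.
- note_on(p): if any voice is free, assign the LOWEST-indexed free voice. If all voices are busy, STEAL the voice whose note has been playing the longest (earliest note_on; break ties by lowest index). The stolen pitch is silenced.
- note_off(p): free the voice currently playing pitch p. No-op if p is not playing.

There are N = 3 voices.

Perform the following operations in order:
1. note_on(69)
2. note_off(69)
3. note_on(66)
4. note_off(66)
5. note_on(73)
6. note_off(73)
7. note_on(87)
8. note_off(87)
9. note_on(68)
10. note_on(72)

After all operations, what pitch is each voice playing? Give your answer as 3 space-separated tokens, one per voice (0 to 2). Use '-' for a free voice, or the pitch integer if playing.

Op 1: note_on(69): voice 0 is free -> assigned | voices=[69 - -]
Op 2: note_off(69): free voice 0 | voices=[- - -]
Op 3: note_on(66): voice 0 is free -> assigned | voices=[66 - -]
Op 4: note_off(66): free voice 0 | voices=[- - -]
Op 5: note_on(73): voice 0 is free -> assigned | voices=[73 - -]
Op 6: note_off(73): free voice 0 | voices=[- - -]
Op 7: note_on(87): voice 0 is free -> assigned | voices=[87 - -]
Op 8: note_off(87): free voice 0 | voices=[- - -]
Op 9: note_on(68): voice 0 is free -> assigned | voices=[68 - -]
Op 10: note_on(72): voice 1 is free -> assigned | voices=[68 72 -]

Answer: 68 72 -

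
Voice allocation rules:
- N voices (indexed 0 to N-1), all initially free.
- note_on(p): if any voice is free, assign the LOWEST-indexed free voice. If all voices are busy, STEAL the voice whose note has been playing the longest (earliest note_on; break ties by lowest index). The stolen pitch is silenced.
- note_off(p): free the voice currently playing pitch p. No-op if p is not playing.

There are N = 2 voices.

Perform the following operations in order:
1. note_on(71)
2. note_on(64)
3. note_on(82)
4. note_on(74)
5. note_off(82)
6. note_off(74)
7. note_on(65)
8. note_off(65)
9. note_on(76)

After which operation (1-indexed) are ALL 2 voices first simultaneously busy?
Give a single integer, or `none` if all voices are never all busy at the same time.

Op 1: note_on(71): voice 0 is free -> assigned | voices=[71 -]
Op 2: note_on(64): voice 1 is free -> assigned | voices=[71 64]
Op 3: note_on(82): all voices busy, STEAL voice 0 (pitch 71, oldest) -> assign | voices=[82 64]
Op 4: note_on(74): all voices busy, STEAL voice 1 (pitch 64, oldest) -> assign | voices=[82 74]
Op 5: note_off(82): free voice 0 | voices=[- 74]
Op 6: note_off(74): free voice 1 | voices=[- -]
Op 7: note_on(65): voice 0 is free -> assigned | voices=[65 -]
Op 8: note_off(65): free voice 0 | voices=[- -]
Op 9: note_on(76): voice 0 is free -> assigned | voices=[76 -]

Answer: 2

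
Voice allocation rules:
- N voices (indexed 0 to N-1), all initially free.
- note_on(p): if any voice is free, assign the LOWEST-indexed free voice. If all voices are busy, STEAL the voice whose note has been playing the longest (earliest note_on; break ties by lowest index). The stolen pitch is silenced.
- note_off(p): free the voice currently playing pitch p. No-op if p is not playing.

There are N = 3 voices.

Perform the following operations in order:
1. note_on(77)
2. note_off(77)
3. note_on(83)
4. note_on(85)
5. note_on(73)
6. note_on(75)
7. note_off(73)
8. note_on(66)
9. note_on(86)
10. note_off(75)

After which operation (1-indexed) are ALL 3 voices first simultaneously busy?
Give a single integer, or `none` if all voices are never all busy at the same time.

Answer: 5

Derivation:
Op 1: note_on(77): voice 0 is free -> assigned | voices=[77 - -]
Op 2: note_off(77): free voice 0 | voices=[- - -]
Op 3: note_on(83): voice 0 is free -> assigned | voices=[83 - -]
Op 4: note_on(85): voice 1 is free -> assigned | voices=[83 85 -]
Op 5: note_on(73): voice 2 is free -> assigned | voices=[83 85 73]
Op 6: note_on(75): all voices busy, STEAL voice 0 (pitch 83, oldest) -> assign | voices=[75 85 73]
Op 7: note_off(73): free voice 2 | voices=[75 85 -]
Op 8: note_on(66): voice 2 is free -> assigned | voices=[75 85 66]
Op 9: note_on(86): all voices busy, STEAL voice 1 (pitch 85, oldest) -> assign | voices=[75 86 66]
Op 10: note_off(75): free voice 0 | voices=[- 86 66]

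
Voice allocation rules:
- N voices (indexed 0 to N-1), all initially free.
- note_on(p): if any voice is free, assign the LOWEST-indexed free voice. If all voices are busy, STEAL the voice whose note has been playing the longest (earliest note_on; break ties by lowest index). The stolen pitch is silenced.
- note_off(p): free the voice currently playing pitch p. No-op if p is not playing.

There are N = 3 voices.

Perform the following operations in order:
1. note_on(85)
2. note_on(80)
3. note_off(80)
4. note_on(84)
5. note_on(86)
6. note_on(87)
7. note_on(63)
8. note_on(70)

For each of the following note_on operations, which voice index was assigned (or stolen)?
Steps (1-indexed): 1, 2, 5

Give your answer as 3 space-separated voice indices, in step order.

Op 1: note_on(85): voice 0 is free -> assigned | voices=[85 - -]
Op 2: note_on(80): voice 1 is free -> assigned | voices=[85 80 -]
Op 3: note_off(80): free voice 1 | voices=[85 - -]
Op 4: note_on(84): voice 1 is free -> assigned | voices=[85 84 -]
Op 5: note_on(86): voice 2 is free -> assigned | voices=[85 84 86]
Op 6: note_on(87): all voices busy, STEAL voice 0 (pitch 85, oldest) -> assign | voices=[87 84 86]
Op 7: note_on(63): all voices busy, STEAL voice 1 (pitch 84, oldest) -> assign | voices=[87 63 86]
Op 8: note_on(70): all voices busy, STEAL voice 2 (pitch 86, oldest) -> assign | voices=[87 63 70]

Answer: 0 1 2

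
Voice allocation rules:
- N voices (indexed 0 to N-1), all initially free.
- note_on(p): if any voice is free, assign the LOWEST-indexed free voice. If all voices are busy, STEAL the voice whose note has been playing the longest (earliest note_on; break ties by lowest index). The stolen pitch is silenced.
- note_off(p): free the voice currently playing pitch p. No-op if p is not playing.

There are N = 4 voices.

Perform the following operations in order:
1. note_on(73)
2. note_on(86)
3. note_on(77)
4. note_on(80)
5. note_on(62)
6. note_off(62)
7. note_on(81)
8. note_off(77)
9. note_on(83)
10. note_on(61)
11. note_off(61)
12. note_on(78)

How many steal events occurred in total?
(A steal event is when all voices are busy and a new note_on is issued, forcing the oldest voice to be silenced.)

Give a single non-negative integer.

Answer: 2

Derivation:
Op 1: note_on(73): voice 0 is free -> assigned | voices=[73 - - -]
Op 2: note_on(86): voice 1 is free -> assigned | voices=[73 86 - -]
Op 3: note_on(77): voice 2 is free -> assigned | voices=[73 86 77 -]
Op 4: note_on(80): voice 3 is free -> assigned | voices=[73 86 77 80]
Op 5: note_on(62): all voices busy, STEAL voice 0 (pitch 73, oldest) -> assign | voices=[62 86 77 80]
Op 6: note_off(62): free voice 0 | voices=[- 86 77 80]
Op 7: note_on(81): voice 0 is free -> assigned | voices=[81 86 77 80]
Op 8: note_off(77): free voice 2 | voices=[81 86 - 80]
Op 9: note_on(83): voice 2 is free -> assigned | voices=[81 86 83 80]
Op 10: note_on(61): all voices busy, STEAL voice 1 (pitch 86, oldest) -> assign | voices=[81 61 83 80]
Op 11: note_off(61): free voice 1 | voices=[81 - 83 80]
Op 12: note_on(78): voice 1 is free -> assigned | voices=[81 78 83 80]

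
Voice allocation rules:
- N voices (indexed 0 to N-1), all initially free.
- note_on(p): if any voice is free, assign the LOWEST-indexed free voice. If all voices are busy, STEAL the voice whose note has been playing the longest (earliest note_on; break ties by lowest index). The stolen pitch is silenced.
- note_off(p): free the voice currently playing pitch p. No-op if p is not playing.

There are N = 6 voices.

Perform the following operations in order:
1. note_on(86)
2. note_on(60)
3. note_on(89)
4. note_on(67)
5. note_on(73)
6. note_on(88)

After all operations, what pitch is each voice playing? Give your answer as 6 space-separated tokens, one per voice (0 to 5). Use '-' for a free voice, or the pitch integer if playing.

Op 1: note_on(86): voice 0 is free -> assigned | voices=[86 - - - - -]
Op 2: note_on(60): voice 1 is free -> assigned | voices=[86 60 - - - -]
Op 3: note_on(89): voice 2 is free -> assigned | voices=[86 60 89 - - -]
Op 4: note_on(67): voice 3 is free -> assigned | voices=[86 60 89 67 - -]
Op 5: note_on(73): voice 4 is free -> assigned | voices=[86 60 89 67 73 -]
Op 6: note_on(88): voice 5 is free -> assigned | voices=[86 60 89 67 73 88]

Answer: 86 60 89 67 73 88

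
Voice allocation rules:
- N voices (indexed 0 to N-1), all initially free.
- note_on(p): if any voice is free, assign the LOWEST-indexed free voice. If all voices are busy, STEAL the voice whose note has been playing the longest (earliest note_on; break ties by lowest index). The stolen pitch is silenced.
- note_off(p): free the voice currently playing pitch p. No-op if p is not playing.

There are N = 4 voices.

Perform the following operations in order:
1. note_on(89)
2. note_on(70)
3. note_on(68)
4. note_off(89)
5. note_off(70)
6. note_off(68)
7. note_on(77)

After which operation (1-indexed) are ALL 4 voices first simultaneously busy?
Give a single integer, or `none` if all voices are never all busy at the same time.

Answer: none

Derivation:
Op 1: note_on(89): voice 0 is free -> assigned | voices=[89 - - -]
Op 2: note_on(70): voice 1 is free -> assigned | voices=[89 70 - -]
Op 3: note_on(68): voice 2 is free -> assigned | voices=[89 70 68 -]
Op 4: note_off(89): free voice 0 | voices=[- 70 68 -]
Op 5: note_off(70): free voice 1 | voices=[- - 68 -]
Op 6: note_off(68): free voice 2 | voices=[- - - -]
Op 7: note_on(77): voice 0 is free -> assigned | voices=[77 - - -]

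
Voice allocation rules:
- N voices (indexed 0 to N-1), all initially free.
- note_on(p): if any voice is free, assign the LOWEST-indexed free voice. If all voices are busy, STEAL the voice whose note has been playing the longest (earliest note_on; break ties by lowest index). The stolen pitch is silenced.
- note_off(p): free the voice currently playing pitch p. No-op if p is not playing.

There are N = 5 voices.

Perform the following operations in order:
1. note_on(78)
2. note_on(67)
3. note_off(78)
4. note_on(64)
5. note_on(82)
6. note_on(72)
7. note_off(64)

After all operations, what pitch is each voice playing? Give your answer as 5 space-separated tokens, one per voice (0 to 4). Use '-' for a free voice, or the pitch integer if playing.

Op 1: note_on(78): voice 0 is free -> assigned | voices=[78 - - - -]
Op 2: note_on(67): voice 1 is free -> assigned | voices=[78 67 - - -]
Op 3: note_off(78): free voice 0 | voices=[- 67 - - -]
Op 4: note_on(64): voice 0 is free -> assigned | voices=[64 67 - - -]
Op 5: note_on(82): voice 2 is free -> assigned | voices=[64 67 82 - -]
Op 6: note_on(72): voice 3 is free -> assigned | voices=[64 67 82 72 -]
Op 7: note_off(64): free voice 0 | voices=[- 67 82 72 -]

Answer: - 67 82 72 -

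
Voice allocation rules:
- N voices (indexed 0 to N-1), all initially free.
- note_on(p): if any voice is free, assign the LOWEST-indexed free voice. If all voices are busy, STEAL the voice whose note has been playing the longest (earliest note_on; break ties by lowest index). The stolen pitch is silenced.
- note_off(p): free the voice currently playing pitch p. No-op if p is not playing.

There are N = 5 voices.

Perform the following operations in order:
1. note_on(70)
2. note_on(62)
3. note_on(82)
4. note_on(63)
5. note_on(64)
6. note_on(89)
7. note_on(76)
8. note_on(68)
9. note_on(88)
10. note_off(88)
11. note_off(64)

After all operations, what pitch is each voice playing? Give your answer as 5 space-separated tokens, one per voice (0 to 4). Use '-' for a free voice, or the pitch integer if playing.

Op 1: note_on(70): voice 0 is free -> assigned | voices=[70 - - - -]
Op 2: note_on(62): voice 1 is free -> assigned | voices=[70 62 - - -]
Op 3: note_on(82): voice 2 is free -> assigned | voices=[70 62 82 - -]
Op 4: note_on(63): voice 3 is free -> assigned | voices=[70 62 82 63 -]
Op 5: note_on(64): voice 4 is free -> assigned | voices=[70 62 82 63 64]
Op 6: note_on(89): all voices busy, STEAL voice 0 (pitch 70, oldest) -> assign | voices=[89 62 82 63 64]
Op 7: note_on(76): all voices busy, STEAL voice 1 (pitch 62, oldest) -> assign | voices=[89 76 82 63 64]
Op 8: note_on(68): all voices busy, STEAL voice 2 (pitch 82, oldest) -> assign | voices=[89 76 68 63 64]
Op 9: note_on(88): all voices busy, STEAL voice 3 (pitch 63, oldest) -> assign | voices=[89 76 68 88 64]
Op 10: note_off(88): free voice 3 | voices=[89 76 68 - 64]
Op 11: note_off(64): free voice 4 | voices=[89 76 68 - -]

Answer: 89 76 68 - -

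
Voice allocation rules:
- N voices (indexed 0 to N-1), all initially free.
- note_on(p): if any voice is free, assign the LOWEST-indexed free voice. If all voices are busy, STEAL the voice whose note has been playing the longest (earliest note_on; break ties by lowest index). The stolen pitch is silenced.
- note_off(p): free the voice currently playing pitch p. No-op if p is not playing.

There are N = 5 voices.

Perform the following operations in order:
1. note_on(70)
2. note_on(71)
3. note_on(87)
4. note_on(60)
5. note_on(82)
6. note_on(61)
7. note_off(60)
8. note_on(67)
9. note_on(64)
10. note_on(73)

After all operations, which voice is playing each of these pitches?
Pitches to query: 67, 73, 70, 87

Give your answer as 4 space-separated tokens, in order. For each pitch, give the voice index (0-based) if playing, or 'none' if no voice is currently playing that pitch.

Op 1: note_on(70): voice 0 is free -> assigned | voices=[70 - - - -]
Op 2: note_on(71): voice 1 is free -> assigned | voices=[70 71 - - -]
Op 3: note_on(87): voice 2 is free -> assigned | voices=[70 71 87 - -]
Op 4: note_on(60): voice 3 is free -> assigned | voices=[70 71 87 60 -]
Op 5: note_on(82): voice 4 is free -> assigned | voices=[70 71 87 60 82]
Op 6: note_on(61): all voices busy, STEAL voice 0 (pitch 70, oldest) -> assign | voices=[61 71 87 60 82]
Op 7: note_off(60): free voice 3 | voices=[61 71 87 - 82]
Op 8: note_on(67): voice 3 is free -> assigned | voices=[61 71 87 67 82]
Op 9: note_on(64): all voices busy, STEAL voice 1 (pitch 71, oldest) -> assign | voices=[61 64 87 67 82]
Op 10: note_on(73): all voices busy, STEAL voice 2 (pitch 87, oldest) -> assign | voices=[61 64 73 67 82]

Answer: 3 2 none none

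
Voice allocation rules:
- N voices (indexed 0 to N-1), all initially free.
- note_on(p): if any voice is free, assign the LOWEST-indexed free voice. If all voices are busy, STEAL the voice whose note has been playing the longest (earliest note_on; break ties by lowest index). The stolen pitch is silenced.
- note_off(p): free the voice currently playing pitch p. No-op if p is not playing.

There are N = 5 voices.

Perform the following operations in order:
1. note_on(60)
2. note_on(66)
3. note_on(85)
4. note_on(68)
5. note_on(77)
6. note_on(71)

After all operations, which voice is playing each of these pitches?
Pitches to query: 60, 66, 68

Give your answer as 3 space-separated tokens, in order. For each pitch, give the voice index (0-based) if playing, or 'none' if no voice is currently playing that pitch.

Answer: none 1 3

Derivation:
Op 1: note_on(60): voice 0 is free -> assigned | voices=[60 - - - -]
Op 2: note_on(66): voice 1 is free -> assigned | voices=[60 66 - - -]
Op 3: note_on(85): voice 2 is free -> assigned | voices=[60 66 85 - -]
Op 4: note_on(68): voice 3 is free -> assigned | voices=[60 66 85 68 -]
Op 5: note_on(77): voice 4 is free -> assigned | voices=[60 66 85 68 77]
Op 6: note_on(71): all voices busy, STEAL voice 0 (pitch 60, oldest) -> assign | voices=[71 66 85 68 77]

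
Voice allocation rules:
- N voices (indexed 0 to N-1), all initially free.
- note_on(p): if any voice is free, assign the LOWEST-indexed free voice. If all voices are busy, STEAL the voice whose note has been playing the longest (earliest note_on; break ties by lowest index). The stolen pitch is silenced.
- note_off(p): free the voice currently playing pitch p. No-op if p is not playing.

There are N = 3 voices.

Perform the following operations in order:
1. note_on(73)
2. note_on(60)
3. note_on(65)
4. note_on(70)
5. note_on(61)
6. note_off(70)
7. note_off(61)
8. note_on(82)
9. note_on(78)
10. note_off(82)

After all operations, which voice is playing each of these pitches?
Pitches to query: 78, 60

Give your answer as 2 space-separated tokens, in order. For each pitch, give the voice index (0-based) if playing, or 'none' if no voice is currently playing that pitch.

Answer: 1 none

Derivation:
Op 1: note_on(73): voice 0 is free -> assigned | voices=[73 - -]
Op 2: note_on(60): voice 1 is free -> assigned | voices=[73 60 -]
Op 3: note_on(65): voice 2 is free -> assigned | voices=[73 60 65]
Op 4: note_on(70): all voices busy, STEAL voice 0 (pitch 73, oldest) -> assign | voices=[70 60 65]
Op 5: note_on(61): all voices busy, STEAL voice 1 (pitch 60, oldest) -> assign | voices=[70 61 65]
Op 6: note_off(70): free voice 0 | voices=[- 61 65]
Op 7: note_off(61): free voice 1 | voices=[- - 65]
Op 8: note_on(82): voice 0 is free -> assigned | voices=[82 - 65]
Op 9: note_on(78): voice 1 is free -> assigned | voices=[82 78 65]
Op 10: note_off(82): free voice 0 | voices=[- 78 65]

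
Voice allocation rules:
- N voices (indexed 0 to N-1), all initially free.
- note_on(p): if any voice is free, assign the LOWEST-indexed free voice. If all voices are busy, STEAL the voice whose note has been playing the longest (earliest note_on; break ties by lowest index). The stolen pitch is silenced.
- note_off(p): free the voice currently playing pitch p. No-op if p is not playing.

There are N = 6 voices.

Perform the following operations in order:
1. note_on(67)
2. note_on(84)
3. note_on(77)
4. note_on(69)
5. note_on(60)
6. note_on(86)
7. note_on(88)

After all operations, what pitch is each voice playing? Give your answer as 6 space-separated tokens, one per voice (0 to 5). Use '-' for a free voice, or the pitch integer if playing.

Answer: 88 84 77 69 60 86

Derivation:
Op 1: note_on(67): voice 0 is free -> assigned | voices=[67 - - - - -]
Op 2: note_on(84): voice 1 is free -> assigned | voices=[67 84 - - - -]
Op 3: note_on(77): voice 2 is free -> assigned | voices=[67 84 77 - - -]
Op 4: note_on(69): voice 3 is free -> assigned | voices=[67 84 77 69 - -]
Op 5: note_on(60): voice 4 is free -> assigned | voices=[67 84 77 69 60 -]
Op 6: note_on(86): voice 5 is free -> assigned | voices=[67 84 77 69 60 86]
Op 7: note_on(88): all voices busy, STEAL voice 0 (pitch 67, oldest) -> assign | voices=[88 84 77 69 60 86]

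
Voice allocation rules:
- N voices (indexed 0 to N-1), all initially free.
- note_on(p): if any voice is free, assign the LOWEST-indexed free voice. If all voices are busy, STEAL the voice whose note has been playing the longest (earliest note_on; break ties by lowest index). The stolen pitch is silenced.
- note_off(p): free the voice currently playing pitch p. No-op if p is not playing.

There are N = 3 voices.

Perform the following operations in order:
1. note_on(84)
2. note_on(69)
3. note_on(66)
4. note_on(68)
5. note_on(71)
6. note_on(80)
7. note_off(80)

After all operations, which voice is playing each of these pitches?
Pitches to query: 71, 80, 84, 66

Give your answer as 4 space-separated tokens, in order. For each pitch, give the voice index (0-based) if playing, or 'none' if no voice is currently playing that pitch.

Op 1: note_on(84): voice 0 is free -> assigned | voices=[84 - -]
Op 2: note_on(69): voice 1 is free -> assigned | voices=[84 69 -]
Op 3: note_on(66): voice 2 is free -> assigned | voices=[84 69 66]
Op 4: note_on(68): all voices busy, STEAL voice 0 (pitch 84, oldest) -> assign | voices=[68 69 66]
Op 5: note_on(71): all voices busy, STEAL voice 1 (pitch 69, oldest) -> assign | voices=[68 71 66]
Op 6: note_on(80): all voices busy, STEAL voice 2 (pitch 66, oldest) -> assign | voices=[68 71 80]
Op 7: note_off(80): free voice 2 | voices=[68 71 -]

Answer: 1 none none none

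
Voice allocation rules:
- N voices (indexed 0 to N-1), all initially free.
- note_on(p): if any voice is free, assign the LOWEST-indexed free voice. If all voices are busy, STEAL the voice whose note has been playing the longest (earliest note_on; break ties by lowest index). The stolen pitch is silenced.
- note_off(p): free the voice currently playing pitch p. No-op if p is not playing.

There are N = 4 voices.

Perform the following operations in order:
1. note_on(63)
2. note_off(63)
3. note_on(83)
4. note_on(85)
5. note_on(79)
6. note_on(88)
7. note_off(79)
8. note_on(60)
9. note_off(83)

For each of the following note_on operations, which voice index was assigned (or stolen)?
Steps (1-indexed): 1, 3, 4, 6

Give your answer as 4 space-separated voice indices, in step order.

Op 1: note_on(63): voice 0 is free -> assigned | voices=[63 - - -]
Op 2: note_off(63): free voice 0 | voices=[- - - -]
Op 3: note_on(83): voice 0 is free -> assigned | voices=[83 - - -]
Op 4: note_on(85): voice 1 is free -> assigned | voices=[83 85 - -]
Op 5: note_on(79): voice 2 is free -> assigned | voices=[83 85 79 -]
Op 6: note_on(88): voice 3 is free -> assigned | voices=[83 85 79 88]
Op 7: note_off(79): free voice 2 | voices=[83 85 - 88]
Op 8: note_on(60): voice 2 is free -> assigned | voices=[83 85 60 88]
Op 9: note_off(83): free voice 0 | voices=[- 85 60 88]

Answer: 0 0 1 3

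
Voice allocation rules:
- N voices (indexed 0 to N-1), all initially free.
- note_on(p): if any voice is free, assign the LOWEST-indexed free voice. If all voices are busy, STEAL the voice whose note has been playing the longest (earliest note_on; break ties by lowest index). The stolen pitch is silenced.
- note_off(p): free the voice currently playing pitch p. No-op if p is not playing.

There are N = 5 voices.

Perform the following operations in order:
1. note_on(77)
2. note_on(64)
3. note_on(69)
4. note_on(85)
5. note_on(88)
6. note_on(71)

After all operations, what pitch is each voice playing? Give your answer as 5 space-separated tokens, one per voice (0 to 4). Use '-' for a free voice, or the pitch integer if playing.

Answer: 71 64 69 85 88

Derivation:
Op 1: note_on(77): voice 0 is free -> assigned | voices=[77 - - - -]
Op 2: note_on(64): voice 1 is free -> assigned | voices=[77 64 - - -]
Op 3: note_on(69): voice 2 is free -> assigned | voices=[77 64 69 - -]
Op 4: note_on(85): voice 3 is free -> assigned | voices=[77 64 69 85 -]
Op 5: note_on(88): voice 4 is free -> assigned | voices=[77 64 69 85 88]
Op 6: note_on(71): all voices busy, STEAL voice 0 (pitch 77, oldest) -> assign | voices=[71 64 69 85 88]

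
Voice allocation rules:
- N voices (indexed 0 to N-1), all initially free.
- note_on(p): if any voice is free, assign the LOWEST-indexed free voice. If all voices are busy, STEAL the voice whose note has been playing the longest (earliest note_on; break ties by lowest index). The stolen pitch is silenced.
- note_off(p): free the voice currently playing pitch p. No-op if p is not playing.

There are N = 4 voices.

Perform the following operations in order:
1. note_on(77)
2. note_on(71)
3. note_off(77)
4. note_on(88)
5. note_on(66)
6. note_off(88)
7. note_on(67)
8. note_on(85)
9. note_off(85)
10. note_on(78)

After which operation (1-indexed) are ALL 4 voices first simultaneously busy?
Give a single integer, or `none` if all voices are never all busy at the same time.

Op 1: note_on(77): voice 0 is free -> assigned | voices=[77 - - -]
Op 2: note_on(71): voice 1 is free -> assigned | voices=[77 71 - -]
Op 3: note_off(77): free voice 0 | voices=[- 71 - -]
Op 4: note_on(88): voice 0 is free -> assigned | voices=[88 71 - -]
Op 5: note_on(66): voice 2 is free -> assigned | voices=[88 71 66 -]
Op 6: note_off(88): free voice 0 | voices=[- 71 66 -]
Op 7: note_on(67): voice 0 is free -> assigned | voices=[67 71 66 -]
Op 8: note_on(85): voice 3 is free -> assigned | voices=[67 71 66 85]
Op 9: note_off(85): free voice 3 | voices=[67 71 66 -]
Op 10: note_on(78): voice 3 is free -> assigned | voices=[67 71 66 78]

Answer: 8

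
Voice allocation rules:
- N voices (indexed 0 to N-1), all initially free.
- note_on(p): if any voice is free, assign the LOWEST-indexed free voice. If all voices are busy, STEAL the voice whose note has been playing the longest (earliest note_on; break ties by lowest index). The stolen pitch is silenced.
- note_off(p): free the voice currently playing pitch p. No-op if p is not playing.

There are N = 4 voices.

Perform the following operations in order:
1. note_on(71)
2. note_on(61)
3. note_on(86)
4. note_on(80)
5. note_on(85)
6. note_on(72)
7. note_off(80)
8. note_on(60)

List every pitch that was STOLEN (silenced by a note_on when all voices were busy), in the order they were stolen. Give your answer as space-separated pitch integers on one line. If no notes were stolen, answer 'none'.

Answer: 71 61

Derivation:
Op 1: note_on(71): voice 0 is free -> assigned | voices=[71 - - -]
Op 2: note_on(61): voice 1 is free -> assigned | voices=[71 61 - -]
Op 3: note_on(86): voice 2 is free -> assigned | voices=[71 61 86 -]
Op 4: note_on(80): voice 3 is free -> assigned | voices=[71 61 86 80]
Op 5: note_on(85): all voices busy, STEAL voice 0 (pitch 71, oldest) -> assign | voices=[85 61 86 80]
Op 6: note_on(72): all voices busy, STEAL voice 1 (pitch 61, oldest) -> assign | voices=[85 72 86 80]
Op 7: note_off(80): free voice 3 | voices=[85 72 86 -]
Op 8: note_on(60): voice 3 is free -> assigned | voices=[85 72 86 60]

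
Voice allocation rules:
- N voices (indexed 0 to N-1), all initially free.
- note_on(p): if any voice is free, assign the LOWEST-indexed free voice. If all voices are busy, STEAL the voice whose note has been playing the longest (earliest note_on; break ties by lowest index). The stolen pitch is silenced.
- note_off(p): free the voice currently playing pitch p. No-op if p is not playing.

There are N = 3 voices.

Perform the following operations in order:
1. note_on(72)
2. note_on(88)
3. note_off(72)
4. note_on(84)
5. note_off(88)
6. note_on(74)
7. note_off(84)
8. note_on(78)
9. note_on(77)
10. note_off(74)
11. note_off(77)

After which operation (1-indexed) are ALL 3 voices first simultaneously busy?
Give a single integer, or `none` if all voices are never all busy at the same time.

Op 1: note_on(72): voice 0 is free -> assigned | voices=[72 - -]
Op 2: note_on(88): voice 1 is free -> assigned | voices=[72 88 -]
Op 3: note_off(72): free voice 0 | voices=[- 88 -]
Op 4: note_on(84): voice 0 is free -> assigned | voices=[84 88 -]
Op 5: note_off(88): free voice 1 | voices=[84 - -]
Op 6: note_on(74): voice 1 is free -> assigned | voices=[84 74 -]
Op 7: note_off(84): free voice 0 | voices=[- 74 -]
Op 8: note_on(78): voice 0 is free -> assigned | voices=[78 74 -]
Op 9: note_on(77): voice 2 is free -> assigned | voices=[78 74 77]
Op 10: note_off(74): free voice 1 | voices=[78 - 77]
Op 11: note_off(77): free voice 2 | voices=[78 - -]

Answer: 9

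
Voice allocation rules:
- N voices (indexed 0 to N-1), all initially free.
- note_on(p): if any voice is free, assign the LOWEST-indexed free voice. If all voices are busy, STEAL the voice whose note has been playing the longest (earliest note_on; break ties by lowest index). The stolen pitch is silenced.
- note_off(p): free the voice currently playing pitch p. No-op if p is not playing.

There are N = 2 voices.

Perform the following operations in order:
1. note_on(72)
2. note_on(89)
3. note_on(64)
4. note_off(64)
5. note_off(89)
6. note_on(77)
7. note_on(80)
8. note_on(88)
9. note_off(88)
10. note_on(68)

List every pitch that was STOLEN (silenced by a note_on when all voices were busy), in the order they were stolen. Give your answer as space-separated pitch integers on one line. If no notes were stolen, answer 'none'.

Op 1: note_on(72): voice 0 is free -> assigned | voices=[72 -]
Op 2: note_on(89): voice 1 is free -> assigned | voices=[72 89]
Op 3: note_on(64): all voices busy, STEAL voice 0 (pitch 72, oldest) -> assign | voices=[64 89]
Op 4: note_off(64): free voice 0 | voices=[- 89]
Op 5: note_off(89): free voice 1 | voices=[- -]
Op 6: note_on(77): voice 0 is free -> assigned | voices=[77 -]
Op 7: note_on(80): voice 1 is free -> assigned | voices=[77 80]
Op 8: note_on(88): all voices busy, STEAL voice 0 (pitch 77, oldest) -> assign | voices=[88 80]
Op 9: note_off(88): free voice 0 | voices=[- 80]
Op 10: note_on(68): voice 0 is free -> assigned | voices=[68 80]

Answer: 72 77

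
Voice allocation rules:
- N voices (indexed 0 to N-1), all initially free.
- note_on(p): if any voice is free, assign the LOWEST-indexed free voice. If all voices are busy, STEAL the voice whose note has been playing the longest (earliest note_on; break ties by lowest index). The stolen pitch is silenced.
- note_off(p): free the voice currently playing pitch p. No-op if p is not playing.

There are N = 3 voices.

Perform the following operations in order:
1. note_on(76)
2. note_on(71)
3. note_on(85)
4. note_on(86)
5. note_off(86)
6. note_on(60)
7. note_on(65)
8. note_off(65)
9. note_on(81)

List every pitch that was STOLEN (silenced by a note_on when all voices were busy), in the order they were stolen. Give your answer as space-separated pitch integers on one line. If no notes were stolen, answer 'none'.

Op 1: note_on(76): voice 0 is free -> assigned | voices=[76 - -]
Op 2: note_on(71): voice 1 is free -> assigned | voices=[76 71 -]
Op 3: note_on(85): voice 2 is free -> assigned | voices=[76 71 85]
Op 4: note_on(86): all voices busy, STEAL voice 0 (pitch 76, oldest) -> assign | voices=[86 71 85]
Op 5: note_off(86): free voice 0 | voices=[- 71 85]
Op 6: note_on(60): voice 0 is free -> assigned | voices=[60 71 85]
Op 7: note_on(65): all voices busy, STEAL voice 1 (pitch 71, oldest) -> assign | voices=[60 65 85]
Op 8: note_off(65): free voice 1 | voices=[60 - 85]
Op 9: note_on(81): voice 1 is free -> assigned | voices=[60 81 85]

Answer: 76 71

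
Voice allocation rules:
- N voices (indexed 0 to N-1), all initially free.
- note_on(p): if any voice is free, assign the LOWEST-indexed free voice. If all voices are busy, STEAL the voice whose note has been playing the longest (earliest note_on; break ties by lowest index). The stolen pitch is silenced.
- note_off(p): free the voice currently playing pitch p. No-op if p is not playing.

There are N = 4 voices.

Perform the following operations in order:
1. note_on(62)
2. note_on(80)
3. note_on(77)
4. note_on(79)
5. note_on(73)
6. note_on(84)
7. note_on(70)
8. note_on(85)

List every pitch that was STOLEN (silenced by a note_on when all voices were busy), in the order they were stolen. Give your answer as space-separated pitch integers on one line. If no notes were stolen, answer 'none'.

Answer: 62 80 77 79

Derivation:
Op 1: note_on(62): voice 0 is free -> assigned | voices=[62 - - -]
Op 2: note_on(80): voice 1 is free -> assigned | voices=[62 80 - -]
Op 3: note_on(77): voice 2 is free -> assigned | voices=[62 80 77 -]
Op 4: note_on(79): voice 3 is free -> assigned | voices=[62 80 77 79]
Op 5: note_on(73): all voices busy, STEAL voice 0 (pitch 62, oldest) -> assign | voices=[73 80 77 79]
Op 6: note_on(84): all voices busy, STEAL voice 1 (pitch 80, oldest) -> assign | voices=[73 84 77 79]
Op 7: note_on(70): all voices busy, STEAL voice 2 (pitch 77, oldest) -> assign | voices=[73 84 70 79]
Op 8: note_on(85): all voices busy, STEAL voice 3 (pitch 79, oldest) -> assign | voices=[73 84 70 85]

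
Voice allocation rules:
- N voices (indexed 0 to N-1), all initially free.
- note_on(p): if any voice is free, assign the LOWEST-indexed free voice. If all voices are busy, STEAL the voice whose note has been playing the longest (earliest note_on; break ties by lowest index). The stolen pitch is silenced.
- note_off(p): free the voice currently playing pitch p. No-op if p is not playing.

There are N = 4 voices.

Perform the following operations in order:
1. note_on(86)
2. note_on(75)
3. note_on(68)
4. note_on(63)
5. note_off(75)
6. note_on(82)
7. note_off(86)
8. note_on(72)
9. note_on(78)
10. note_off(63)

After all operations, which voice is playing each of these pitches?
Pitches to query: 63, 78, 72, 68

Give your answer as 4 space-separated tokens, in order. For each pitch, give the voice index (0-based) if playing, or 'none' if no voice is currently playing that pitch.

Op 1: note_on(86): voice 0 is free -> assigned | voices=[86 - - -]
Op 2: note_on(75): voice 1 is free -> assigned | voices=[86 75 - -]
Op 3: note_on(68): voice 2 is free -> assigned | voices=[86 75 68 -]
Op 4: note_on(63): voice 3 is free -> assigned | voices=[86 75 68 63]
Op 5: note_off(75): free voice 1 | voices=[86 - 68 63]
Op 6: note_on(82): voice 1 is free -> assigned | voices=[86 82 68 63]
Op 7: note_off(86): free voice 0 | voices=[- 82 68 63]
Op 8: note_on(72): voice 0 is free -> assigned | voices=[72 82 68 63]
Op 9: note_on(78): all voices busy, STEAL voice 2 (pitch 68, oldest) -> assign | voices=[72 82 78 63]
Op 10: note_off(63): free voice 3 | voices=[72 82 78 -]

Answer: none 2 0 none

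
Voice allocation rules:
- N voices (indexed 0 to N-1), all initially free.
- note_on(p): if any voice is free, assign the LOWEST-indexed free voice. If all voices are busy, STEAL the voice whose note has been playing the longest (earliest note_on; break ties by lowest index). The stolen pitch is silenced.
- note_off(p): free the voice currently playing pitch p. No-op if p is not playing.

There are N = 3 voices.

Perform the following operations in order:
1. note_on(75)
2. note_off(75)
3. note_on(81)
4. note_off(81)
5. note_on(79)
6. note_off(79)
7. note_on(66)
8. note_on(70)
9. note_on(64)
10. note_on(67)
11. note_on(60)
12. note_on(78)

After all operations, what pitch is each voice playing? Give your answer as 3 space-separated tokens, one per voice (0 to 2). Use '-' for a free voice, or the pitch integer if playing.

Op 1: note_on(75): voice 0 is free -> assigned | voices=[75 - -]
Op 2: note_off(75): free voice 0 | voices=[- - -]
Op 3: note_on(81): voice 0 is free -> assigned | voices=[81 - -]
Op 4: note_off(81): free voice 0 | voices=[- - -]
Op 5: note_on(79): voice 0 is free -> assigned | voices=[79 - -]
Op 6: note_off(79): free voice 0 | voices=[- - -]
Op 7: note_on(66): voice 0 is free -> assigned | voices=[66 - -]
Op 8: note_on(70): voice 1 is free -> assigned | voices=[66 70 -]
Op 9: note_on(64): voice 2 is free -> assigned | voices=[66 70 64]
Op 10: note_on(67): all voices busy, STEAL voice 0 (pitch 66, oldest) -> assign | voices=[67 70 64]
Op 11: note_on(60): all voices busy, STEAL voice 1 (pitch 70, oldest) -> assign | voices=[67 60 64]
Op 12: note_on(78): all voices busy, STEAL voice 2 (pitch 64, oldest) -> assign | voices=[67 60 78]

Answer: 67 60 78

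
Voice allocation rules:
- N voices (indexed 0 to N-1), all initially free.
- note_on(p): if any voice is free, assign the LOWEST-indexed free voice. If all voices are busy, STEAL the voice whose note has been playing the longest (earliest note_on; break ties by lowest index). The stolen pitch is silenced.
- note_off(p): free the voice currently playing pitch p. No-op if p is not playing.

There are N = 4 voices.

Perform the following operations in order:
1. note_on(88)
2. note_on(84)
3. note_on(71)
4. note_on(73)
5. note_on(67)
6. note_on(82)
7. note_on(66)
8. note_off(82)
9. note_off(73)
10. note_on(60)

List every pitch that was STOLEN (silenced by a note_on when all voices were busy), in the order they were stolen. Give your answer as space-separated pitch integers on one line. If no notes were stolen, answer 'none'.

Answer: 88 84 71

Derivation:
Op 1: note_on(88): voice 0 is free -> assigned | voices=[88 - - -]
Op 2: note_on(84): voice 1 is free -> assigned | voices=[88 84 - -]
Op 3: note_on(71): voice 2 is free -> assigned | voices=[88 84 71 -]
Op 4: note_on(73): voice 3 is free -> assigned | voices=[88 84 71 73]
Op 5: note_on(67): all voices busy, STEAL voice 0 (pitch 88, oldest) -> assign | voices=[67 84 71 73]
Op 6: note_on(82): all voices busy, STEAL voice 1 (pitch 84, oldest) -> assign | voices=[67 82 71 73]
Op 7: note_on(66): all voices busy, STEAL voice 2 (pitch 71, oldest) -> assign | voices=[67 82 66 73]
Op 8: note_off(82): free voice 1 | voices=[67 - 66 73]
Op 9: note_off(73): free voice 3 | voices=[67 - 66 -]
Op 10: note_on(60): voice 1 is free -> assigned | voices=[67 60 66 -]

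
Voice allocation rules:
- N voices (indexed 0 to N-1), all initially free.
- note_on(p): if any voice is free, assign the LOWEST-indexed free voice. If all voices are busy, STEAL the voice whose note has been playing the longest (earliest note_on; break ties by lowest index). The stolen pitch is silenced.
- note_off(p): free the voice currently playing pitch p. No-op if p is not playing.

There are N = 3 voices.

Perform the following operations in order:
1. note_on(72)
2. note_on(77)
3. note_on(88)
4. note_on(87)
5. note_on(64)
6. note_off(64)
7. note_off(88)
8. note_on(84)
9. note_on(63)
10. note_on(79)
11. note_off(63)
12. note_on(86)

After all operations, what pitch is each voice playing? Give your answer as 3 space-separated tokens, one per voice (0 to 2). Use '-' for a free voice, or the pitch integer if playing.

Op 1: note_on(72): voice 0 is free -> assigned | voices=[72 - -]
Op 2: note_on(77): voice 1 is free -> assigned | voices=[72 77 -]
Op 3: note_on(88): voice 2 is free -> assigned | voices=[72 77 88]
Op 4: note_on(87): all voices busy, STEAL voice 0 (pitch 72, oldest) -> assign | voices=[87 77 88]
Op 5: note_on(64): all voices busy, STEAL voice 1 (pitch 77, oldest) -> assign | voices=[87 64 88]
Op 6: note_off(64): free voice 1 | voices=[87 - 88]
Op 7: note_off(88): free voice 2 | voices=[87 - -]
Op 8: note_on(84): voice 1 is free -> assigned | voices=[87 84 -]
Op 9: note_on(63): voice 2 is free -> assigned | voices=[87 84 63]
Op 10: note_on(79): all voices busy, STEAL voice 0 (pitch 87, oldest) -> assign | voices=[79 84 63]
Op 11: note_off(63): free voice 2 | voices=[79 84 -]
Op 12: note_on(86): voice 2 is free -> assigned | voices=[79 84 86]

Answer: 79 84 86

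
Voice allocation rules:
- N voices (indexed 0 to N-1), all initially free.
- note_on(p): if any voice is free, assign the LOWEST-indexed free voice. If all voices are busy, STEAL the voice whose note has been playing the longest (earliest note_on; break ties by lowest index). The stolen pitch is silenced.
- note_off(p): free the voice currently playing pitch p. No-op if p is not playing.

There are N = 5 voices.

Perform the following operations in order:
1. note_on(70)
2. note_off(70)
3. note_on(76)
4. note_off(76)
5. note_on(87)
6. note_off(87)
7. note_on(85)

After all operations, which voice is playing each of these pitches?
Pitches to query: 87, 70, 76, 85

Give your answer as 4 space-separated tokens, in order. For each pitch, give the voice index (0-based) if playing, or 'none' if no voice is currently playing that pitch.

Answer: none none none 0

Derivation:
Op 1: note_on(70): voice 0 is free -> assigned | voices=[70 - - - -]
Op 2: note_off(70): free voice 0 | voices=[- - - - -]
Op 3: note_on(76): voice 0 is free -> assigned | voices=[76 - - - -]
Op 4: note_off(76): free voice 0 | voices=[- - - - -]
Op 5: note_on(87): voice 0 is free -> assigned | voices=[87 - - - -]
Op 6: note_off(87): free voice 0 | voices=[- - - - -]
Op 7: note_on(85): voice 0 is free -> assigned | voices=[85 - - - -]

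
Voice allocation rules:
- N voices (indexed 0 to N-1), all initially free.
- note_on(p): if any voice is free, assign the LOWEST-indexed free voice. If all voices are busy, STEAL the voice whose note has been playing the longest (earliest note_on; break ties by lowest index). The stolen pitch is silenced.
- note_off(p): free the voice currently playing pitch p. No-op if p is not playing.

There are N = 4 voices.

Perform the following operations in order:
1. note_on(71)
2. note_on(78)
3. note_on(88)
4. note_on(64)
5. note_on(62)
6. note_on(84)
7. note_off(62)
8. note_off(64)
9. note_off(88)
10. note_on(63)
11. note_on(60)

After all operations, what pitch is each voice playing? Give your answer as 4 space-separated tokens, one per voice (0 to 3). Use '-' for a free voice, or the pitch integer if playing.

Op 1: note_on(71): voice 0 is free -> assigned | voices=[71 - - -]
Op 2: note_on(78): voice 1 is free -> assigned | voices=[71 78 - -]
Op 3: note_on(88): voice 2 is free -> assigned | voices=[71 78 88 -]
Op 4: note_on(64): voice 3 is free -> assigned | voices=[71 78 88 64]
Op 5: note_on(62): all voices busy, STEAL voice 0 (pitch 71, oldest) -> assign | voices=[62 78 88 64]
Op 6: note_on(84): all voices busy, STEAL voice 1 (pitch 78, oldest) -> assign | voices=[62 84 88 64]
Op 7: note_off(62): free voice 0 | voices=[- 84 88 64]
Op 8: note_off(64): free voice 3 | voices=[- 84 88 -]
Op 9: note_off(88): free voice 2 | voices=[- 84 - -]
Op 10: note_on(63): voice 0 is free -> assigned | voices=[63 84 - -]
Op 11: note_on(60): voice 2 is free -> assigned | voices=[63 84 60 -]

Answer: 63 84 60 -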